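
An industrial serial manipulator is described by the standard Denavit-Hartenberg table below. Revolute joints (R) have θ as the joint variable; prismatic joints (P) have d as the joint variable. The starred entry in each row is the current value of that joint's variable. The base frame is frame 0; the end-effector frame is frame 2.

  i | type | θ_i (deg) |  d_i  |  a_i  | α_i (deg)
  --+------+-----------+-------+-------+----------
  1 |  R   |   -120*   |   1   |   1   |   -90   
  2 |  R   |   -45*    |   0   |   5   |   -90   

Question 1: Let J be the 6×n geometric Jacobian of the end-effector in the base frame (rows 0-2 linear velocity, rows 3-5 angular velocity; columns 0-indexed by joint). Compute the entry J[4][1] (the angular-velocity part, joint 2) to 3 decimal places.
-0.500

axis z_1 = (0.8660,-0.5000,0.0000); lever o_n−o_1 = (-1.7678,-3.0619,3.5355)
cross product → J_v[:, 1] = (-1.7678,-3.0619,-3.5355)
J_ω[:, 1] = z_1
entry J[4][1] = -0.5000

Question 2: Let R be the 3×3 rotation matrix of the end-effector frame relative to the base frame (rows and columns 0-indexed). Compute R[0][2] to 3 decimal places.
-0.354

End-effector z-axis (col 2 of R) = (-0.3536,-0.6124,-0.7071)
R[0][2] = -0.3536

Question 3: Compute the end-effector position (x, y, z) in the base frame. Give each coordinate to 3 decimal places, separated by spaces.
-2.268 -3.928 4.536

after link 1: o_1 = (-0.5000, -0.8660, 1.0000)
after link 2: o_2 = (-2.2678, -3.9279, 4.5355)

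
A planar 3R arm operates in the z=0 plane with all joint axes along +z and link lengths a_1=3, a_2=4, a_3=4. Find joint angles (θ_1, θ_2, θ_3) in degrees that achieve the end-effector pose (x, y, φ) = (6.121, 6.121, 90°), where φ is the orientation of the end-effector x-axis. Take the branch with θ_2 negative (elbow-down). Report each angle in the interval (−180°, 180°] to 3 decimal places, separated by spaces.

wrist centre = target − a_3·(cos φ, sin φ) = (6.1210, 2.1210)
cos θ_2 = (41.9653−3²−4²)/(2·3·4) = 0.7069; θ_2 = -45.0178° (elbow-down)
β = atan2(2.1210,6.1210) = 19.1118°; ψ = atan2(-2.8293,5.8275) = -25.8968°
θ_1 = β − ψ = 45.0087°
θ_3 = φ − θ_1 − θ_2 = 90.0092° (wrapped to (-180°,180°])

45.009 -45.018 90.009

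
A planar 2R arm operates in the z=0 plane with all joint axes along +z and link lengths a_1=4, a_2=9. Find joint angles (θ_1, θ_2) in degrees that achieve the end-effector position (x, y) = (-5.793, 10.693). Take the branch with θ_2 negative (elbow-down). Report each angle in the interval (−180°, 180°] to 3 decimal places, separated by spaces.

cos θ_2 = (147.8991−4²−9²)/(2·4·9) = 0.7069; θ_2 = -45.0142° (elbow-down)
β = atan2(10.6930,-5.7930) = 118.4469°; ψ = atan2(-6.3655,10.3624) = -31.5621°
θ_1 = β − ψ = 150.0090°

150.009 -45.014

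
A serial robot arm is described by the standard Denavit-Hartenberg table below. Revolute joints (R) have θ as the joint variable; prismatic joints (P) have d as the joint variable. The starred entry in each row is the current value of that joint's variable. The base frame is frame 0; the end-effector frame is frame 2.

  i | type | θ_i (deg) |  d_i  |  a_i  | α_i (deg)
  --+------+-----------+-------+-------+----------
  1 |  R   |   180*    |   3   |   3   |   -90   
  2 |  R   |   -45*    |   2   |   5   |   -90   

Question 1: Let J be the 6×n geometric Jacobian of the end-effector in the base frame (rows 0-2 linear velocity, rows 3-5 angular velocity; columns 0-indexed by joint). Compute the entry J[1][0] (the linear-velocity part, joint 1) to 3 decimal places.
-6.536

axis z_0 = ẑ; lever o_n−o_0 = (-6.5355,-2.0000,6.5355)
cross product → J_v[:, 0] = (2.0000,-6.5355,0.0000)
J_ω[:, 0] = z_0
entry J[1][0] = -6.5355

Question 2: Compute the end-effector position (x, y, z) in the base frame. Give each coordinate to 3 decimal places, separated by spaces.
-6.536 -2.000 6.536

after link 1: o_1 = (-3.0000, 0.0000, 3.0000)
after link 2: o_2 = (-6.5355, -2.0000, 6.5355)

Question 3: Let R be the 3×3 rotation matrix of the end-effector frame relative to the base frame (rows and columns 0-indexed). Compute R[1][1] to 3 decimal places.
End-effector y-axis (col 1 of R) = (0.0000,1.0000,-0.0000)
R[1][1] = 1.0000

1.000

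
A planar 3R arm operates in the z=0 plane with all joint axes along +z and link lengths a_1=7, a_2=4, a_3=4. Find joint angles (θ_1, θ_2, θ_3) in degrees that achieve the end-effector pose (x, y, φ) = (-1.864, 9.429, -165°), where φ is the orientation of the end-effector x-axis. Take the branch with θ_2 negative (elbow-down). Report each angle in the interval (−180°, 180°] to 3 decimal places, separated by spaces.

wrist centre = target − a_3·(cos φ, sin φ) = (1.9997, 10.4643)
cos θ_2 = (113.4999−7²−4²)/(2·7·4) = 0.8661; θ_2 = -29.9950° (elbow-down)
β = atan2(10.4643,1.9997) = 79.1813°; ψ = atan2(-1.9997,10.4643) = -10.8186°
θ_1 = β − ψ = 90.0000°
θ_3 = φ − θ_1 − θ_2 = 134.9950° (wrapped to (-180°,180°])

90.000 -29.995 134.995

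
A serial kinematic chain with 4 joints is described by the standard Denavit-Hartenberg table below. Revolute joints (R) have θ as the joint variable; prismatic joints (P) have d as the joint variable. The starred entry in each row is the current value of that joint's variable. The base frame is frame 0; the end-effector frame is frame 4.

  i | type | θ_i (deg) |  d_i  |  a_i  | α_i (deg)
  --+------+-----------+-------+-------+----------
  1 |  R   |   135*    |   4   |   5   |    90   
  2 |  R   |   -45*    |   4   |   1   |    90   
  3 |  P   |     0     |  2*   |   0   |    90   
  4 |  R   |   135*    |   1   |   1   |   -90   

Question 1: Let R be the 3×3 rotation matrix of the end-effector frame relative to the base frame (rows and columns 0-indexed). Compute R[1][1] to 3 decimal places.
End-effector y-axis (col 1 of R) = (0.7071,0.7071,0.0000)
R[1][1] = 0.7071

0.707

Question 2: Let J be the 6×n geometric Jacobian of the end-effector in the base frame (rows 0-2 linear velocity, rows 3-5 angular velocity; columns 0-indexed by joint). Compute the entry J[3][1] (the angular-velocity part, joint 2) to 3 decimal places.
0.707

axis z_1 = (0.7071,0.7071,0.0000); lever o_n−o_1 = (3.3284,0.9142,-2.1213)
cross product → J_v[:, 1] = (-1.5000,1.5000,-1.7071)
J_ω[:, 1] = z_1
entry J[3][1] = 0.7071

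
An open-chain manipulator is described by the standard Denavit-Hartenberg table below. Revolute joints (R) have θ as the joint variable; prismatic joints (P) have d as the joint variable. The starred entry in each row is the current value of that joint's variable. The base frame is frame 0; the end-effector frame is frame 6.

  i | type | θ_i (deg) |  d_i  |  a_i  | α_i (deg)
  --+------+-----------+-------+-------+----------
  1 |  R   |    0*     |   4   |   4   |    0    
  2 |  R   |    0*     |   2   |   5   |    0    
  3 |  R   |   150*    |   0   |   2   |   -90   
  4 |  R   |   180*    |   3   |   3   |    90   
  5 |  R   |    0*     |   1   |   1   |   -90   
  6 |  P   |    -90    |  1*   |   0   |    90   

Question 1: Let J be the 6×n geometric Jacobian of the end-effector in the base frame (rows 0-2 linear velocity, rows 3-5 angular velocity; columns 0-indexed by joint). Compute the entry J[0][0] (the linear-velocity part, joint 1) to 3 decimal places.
axis z_0 = ẑ; lever o_n−o_0 = (8.7321,-4.4641,5.0000)
cross product → J_v[:, 0] = (4.4641,8.7321,-0.0000)
J_ω[:, 0] = z_0
entry J[0][0] = 4.4641

4.464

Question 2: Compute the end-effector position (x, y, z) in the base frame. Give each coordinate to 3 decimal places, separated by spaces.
after link 1: o_1 = (4.0000, 0.0000, 4.0000)
after link 2: o_2 = (9.0000, 0.0000, 6.0000)
after link 3: o_3 = (7.2679, 1.0000, 6.0000)
after link 4: o_4 = (8.3660, -3.0981, 6.0000)
after link 5: o_5 = (9.2321, -3.5981, 5.0000)
after link 6: o_6 = (8.7321, -4.4641, 5.0000)

8.732 -4.464 5.000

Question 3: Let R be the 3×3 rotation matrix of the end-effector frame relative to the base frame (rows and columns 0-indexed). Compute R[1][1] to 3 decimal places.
-0.866

End-effector y-axis (col 1 of R) = (-0.5000,-0.8660,0.0000)
R[1][1] = -0.8660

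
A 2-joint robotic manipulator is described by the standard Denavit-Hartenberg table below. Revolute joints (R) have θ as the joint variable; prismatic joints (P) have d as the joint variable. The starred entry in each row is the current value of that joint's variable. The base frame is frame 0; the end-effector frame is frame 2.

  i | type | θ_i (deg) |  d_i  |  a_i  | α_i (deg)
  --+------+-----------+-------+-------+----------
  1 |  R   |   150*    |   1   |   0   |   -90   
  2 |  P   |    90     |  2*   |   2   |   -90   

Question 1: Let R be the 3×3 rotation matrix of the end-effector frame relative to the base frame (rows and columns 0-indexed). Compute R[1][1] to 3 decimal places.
End-effector y-axis (col 1 of R) = (0.5000,0.8660,-0.0000)
R[1][1] = 0.8660

0.866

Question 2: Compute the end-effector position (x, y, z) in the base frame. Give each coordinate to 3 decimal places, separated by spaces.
-1.000 -1.732 -1.000

after link 1: o_1 = (0.0000, 0.0000, 1.0000)
after link 2: o_2 = (-1.0000, -1.7321, -1.0000)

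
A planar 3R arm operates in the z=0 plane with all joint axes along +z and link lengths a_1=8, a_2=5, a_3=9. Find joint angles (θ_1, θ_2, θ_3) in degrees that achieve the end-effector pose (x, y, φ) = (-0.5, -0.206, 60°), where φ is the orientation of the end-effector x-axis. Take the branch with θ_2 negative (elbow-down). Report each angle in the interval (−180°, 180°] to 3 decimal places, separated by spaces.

wrist centre = target − a_3·(cos φ, sin φ) = (-5.0000, -8.0002)
cos θ_2 = (89.0037−8²−5²)/(2·8·5) = 0.0000; θ_2 = -89.9974° (elbow-down)
β = atan2(-8.0002,-5.0000) = -122.0046°; ψ = atan2(-5.0000,8.0002) = -32.0046°
θ_1 = β − ψ = -90.0000°
θ_3 = φ − θ_1 − θ_2 = -120.0026° (wrapped to (-180°,180°])

-90.000 -89.997 -120.003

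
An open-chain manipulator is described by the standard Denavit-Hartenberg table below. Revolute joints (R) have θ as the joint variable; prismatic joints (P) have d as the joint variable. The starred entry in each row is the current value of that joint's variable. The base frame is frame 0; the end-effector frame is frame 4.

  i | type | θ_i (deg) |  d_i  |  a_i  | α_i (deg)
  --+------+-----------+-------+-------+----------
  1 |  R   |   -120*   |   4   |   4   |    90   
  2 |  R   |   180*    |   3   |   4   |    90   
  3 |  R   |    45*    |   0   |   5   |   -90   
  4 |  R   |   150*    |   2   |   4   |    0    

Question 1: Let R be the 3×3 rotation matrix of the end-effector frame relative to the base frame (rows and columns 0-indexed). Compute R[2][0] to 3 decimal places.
-0.500

End-effector x-axis (col 0 of R) = (0.2241,-0.8365,-0.5000)
R[2][0] = -0.5000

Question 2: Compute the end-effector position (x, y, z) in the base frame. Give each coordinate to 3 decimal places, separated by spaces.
after link 1: o_1 = (-2.0000, -3.4641, 4.0000)
after link 2: o_2 = (-2.5981, 1.5000, 4.0000)
after link 3: o_3 = (-3.8922, 6.3296, 4.0000)
after link 4: o_4 = (-4.9274, 2.4659, 2.0000)

-4.927 2.466 2.000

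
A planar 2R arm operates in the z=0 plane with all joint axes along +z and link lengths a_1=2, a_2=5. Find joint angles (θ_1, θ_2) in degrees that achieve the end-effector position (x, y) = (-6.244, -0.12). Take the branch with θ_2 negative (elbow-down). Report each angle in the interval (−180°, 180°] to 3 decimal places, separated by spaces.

cos θ_2 = (39.0019−2²−5²)/(2·2·5) = 0.5001; θ_2 = -59.9936° (elbow-down)
β = atan2(-0.1200,-6.2440) = -178.8990°; ψ = atan2(-4.3298,4.5005) = -43.8930°
θ_1 = β − ψ = -135.0060°

-135.006 -59.994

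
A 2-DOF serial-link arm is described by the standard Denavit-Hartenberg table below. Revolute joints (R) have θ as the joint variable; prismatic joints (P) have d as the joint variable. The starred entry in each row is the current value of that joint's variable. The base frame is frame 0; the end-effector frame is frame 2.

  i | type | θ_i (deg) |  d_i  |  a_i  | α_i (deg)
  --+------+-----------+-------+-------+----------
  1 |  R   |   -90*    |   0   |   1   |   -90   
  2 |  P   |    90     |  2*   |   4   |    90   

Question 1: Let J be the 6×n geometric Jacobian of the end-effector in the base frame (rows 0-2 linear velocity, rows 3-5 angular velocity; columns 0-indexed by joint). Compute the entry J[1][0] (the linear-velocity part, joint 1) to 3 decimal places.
axis z_0 = ẑ; lever o_n−o_0 = (2.0000,-1.0000,-4.0000)
cross product → J_v[:, 0] = (1.0000,2.0000,-0.0000)
J_ω[:, 0] = z_0
entry J[1][0] = 2.0000

2.000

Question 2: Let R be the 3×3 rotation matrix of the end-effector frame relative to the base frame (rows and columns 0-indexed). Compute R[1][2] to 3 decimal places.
End-effector z-axis (col 2 of R) = (0.0000,-1.0000,0.0000)
R[1][2] = -1.0000

-1.000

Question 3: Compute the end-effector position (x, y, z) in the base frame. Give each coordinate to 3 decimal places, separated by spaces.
after link 1: o_1 = (0.0000, -1.0000, 0.0000)
after link 2: o_2 = (2.0000, -1.0000, -4.0000)

2.000 -1.000 -4.000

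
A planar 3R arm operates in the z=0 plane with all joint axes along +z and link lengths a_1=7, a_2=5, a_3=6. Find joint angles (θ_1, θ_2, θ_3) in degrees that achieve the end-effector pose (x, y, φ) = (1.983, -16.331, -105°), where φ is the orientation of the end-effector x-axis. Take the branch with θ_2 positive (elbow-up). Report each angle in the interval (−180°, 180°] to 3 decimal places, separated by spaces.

-89.998 44.999 -60.001

wrist centre = target − a_3·(cos φ, sin φ) = (3.5359, -10.5354)
cos θ_2 = (123.4983−7²−5²)/(2·7·5) = 0.7071; θ_2 = 44.9991° (elbow-up)
β = atan2(-10.5354,3.5359) = -71.4472°; ψ = atan2(3.5355,10.5356) = 18.5504°
θ_1 = β − ψ = -89.9976°
θ_3 = φ − θ_1 − θ_2 = -60.0014° (wrapped to (-180°,180°])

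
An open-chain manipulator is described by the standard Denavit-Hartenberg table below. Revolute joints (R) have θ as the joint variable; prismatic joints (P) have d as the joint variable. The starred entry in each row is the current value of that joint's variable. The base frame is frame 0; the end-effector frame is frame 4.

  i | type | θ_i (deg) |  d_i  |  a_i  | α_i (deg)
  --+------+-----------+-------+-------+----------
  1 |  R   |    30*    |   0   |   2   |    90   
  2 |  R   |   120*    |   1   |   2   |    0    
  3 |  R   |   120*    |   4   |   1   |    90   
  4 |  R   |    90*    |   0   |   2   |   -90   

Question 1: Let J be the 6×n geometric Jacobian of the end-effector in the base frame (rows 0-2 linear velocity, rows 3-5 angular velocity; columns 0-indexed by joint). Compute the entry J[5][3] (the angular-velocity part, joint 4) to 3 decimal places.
axis z_3 = (-0.7500,-0.4330,0.5000); lever o_n−o_3 = (1.0000,-1.7321,0.0000)
cross product → J_v[:, 3] = (0.8660,0.5000,1.7321)
J_ω[:, 3] = z_3
entry J[5][3] = 0.5000

0.500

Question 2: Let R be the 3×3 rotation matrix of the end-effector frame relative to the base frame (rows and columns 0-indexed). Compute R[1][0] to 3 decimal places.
-0.866

End-effector x-axis (col 0 of R) = (0.5000,-0.8660,-0.0000)
R[1][0] = -0.8660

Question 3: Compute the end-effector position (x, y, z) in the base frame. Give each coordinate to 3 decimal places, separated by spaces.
3.933 -5.812 0.866

after link 1: o_1 = (1.7321, 1.0000, 0.0000)
after link 2: o_2 = (1.3660, -0.3660, 1.7321)
after link 3: o_3 = (2.9330, -4.0801, 0.8660)
after link 4: o_4 = (3.9330, -5.8122, 0.8660)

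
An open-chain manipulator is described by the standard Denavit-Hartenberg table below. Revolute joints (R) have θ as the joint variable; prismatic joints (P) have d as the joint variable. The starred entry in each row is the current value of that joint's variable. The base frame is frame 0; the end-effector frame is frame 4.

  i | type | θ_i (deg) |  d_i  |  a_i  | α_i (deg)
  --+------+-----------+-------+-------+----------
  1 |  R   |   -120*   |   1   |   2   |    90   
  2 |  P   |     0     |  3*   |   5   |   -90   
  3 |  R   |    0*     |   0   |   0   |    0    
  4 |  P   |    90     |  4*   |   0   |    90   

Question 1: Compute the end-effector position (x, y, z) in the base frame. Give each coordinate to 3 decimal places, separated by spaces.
-6.098 -4.562 5.000

after link 1: o_1 = (-1.0000, -1.7321, 1.0000)
after link 2: o_2 = (-6.0981, -4.5622, 1.0000)
after link 3: o_3 = (-6.0981, -4.5622, 1.0000)
after link 4: o_4 = (-6.0981, -4.5622, 5.0000)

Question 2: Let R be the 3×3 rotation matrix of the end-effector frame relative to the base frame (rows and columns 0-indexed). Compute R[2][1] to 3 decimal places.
1.000

End-effector y-axis (col 1 of R) = (0.0000,0.0000,1.0000)
R[2][1] = 1.0000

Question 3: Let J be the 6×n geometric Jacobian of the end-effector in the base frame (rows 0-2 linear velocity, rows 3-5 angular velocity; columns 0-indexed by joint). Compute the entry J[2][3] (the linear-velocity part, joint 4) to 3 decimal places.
1.000

prismatic axis z_3 = (0.0000,0.0000,1.0000)
J_v[:, 3] = z_3; J_ω[:, 3] = (0,0,0)
entry J[2][3] = 1.0000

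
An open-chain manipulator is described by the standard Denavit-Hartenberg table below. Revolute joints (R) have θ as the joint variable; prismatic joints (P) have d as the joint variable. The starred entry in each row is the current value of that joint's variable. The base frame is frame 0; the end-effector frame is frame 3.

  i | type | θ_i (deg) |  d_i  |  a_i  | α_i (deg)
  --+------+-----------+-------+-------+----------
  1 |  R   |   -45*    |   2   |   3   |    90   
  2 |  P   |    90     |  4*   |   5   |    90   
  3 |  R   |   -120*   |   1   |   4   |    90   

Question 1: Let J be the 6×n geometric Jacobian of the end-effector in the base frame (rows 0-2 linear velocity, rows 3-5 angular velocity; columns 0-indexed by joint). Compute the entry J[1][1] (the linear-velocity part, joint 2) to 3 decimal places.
prismatic axis z_1 = (-0.7071,-0.7071,0.0000)
J_v[:, 1] = z_1; J_ω[:, 1] = (0,0,0)
entry J[1][1] = -0.7071

-0.707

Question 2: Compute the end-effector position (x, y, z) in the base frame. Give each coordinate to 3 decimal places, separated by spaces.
2.449 -3.207 5.000

after link 1: o_1 = (2.1213, -2.1213, 2.0000)
after link 2: o_2 = (-0.7071, -4.9497, 7.0000)
after link 3: o_3 = (2.4495, -3.2074, 5.0000)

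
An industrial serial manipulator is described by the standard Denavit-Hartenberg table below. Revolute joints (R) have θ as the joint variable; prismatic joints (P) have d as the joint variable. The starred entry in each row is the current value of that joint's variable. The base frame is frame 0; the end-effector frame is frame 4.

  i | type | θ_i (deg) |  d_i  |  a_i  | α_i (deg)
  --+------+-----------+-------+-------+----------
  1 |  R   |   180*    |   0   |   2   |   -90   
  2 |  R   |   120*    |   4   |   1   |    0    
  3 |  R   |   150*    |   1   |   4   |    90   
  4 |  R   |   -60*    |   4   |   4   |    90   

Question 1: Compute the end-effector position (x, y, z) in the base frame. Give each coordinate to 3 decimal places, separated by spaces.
after link 1: o_1 = (-2.0000, 0.0000, 0.0000)
after link 2: o_2 = (-1.5000, -4.0000, -0.8660)
after link 3: o_3 = (-1.5000, -5.0000, 3.1340)
after link 4: o_4 = (2.5000, -1.5359, 5.1340)

2.500 -1.536 5.134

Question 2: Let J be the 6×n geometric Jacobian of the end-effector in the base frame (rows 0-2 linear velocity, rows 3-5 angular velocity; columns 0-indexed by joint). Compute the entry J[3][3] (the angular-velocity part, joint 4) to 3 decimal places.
1.000

axis z_3 = (1.0000,-0.0000,-0.0000); lever o_n−o_3 = (4.0000,3.4641,2.0000)
cross product → J_v[:, 3] = (0.0000,-2.0000,3.4641)
J_ω[:, 3] = z_3
entry J[3][3] = 1.0000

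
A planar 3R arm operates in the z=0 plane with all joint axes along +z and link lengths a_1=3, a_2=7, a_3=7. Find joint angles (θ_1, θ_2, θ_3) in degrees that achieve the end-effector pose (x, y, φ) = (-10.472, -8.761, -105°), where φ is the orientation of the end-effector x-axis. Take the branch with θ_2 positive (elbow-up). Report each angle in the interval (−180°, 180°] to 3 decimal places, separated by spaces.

149.995 60.003 45.002

wrist centre = target − a_3·(cos φ, sin φ) = (-8.6603, -1.9995)
cos θ_2 = (78.9983−3²−7²)/(2·3·7) = 0.5000; θ_2 = 60.0027° (elbow-up)
β = atan2(-1.9995,-8.6603) = -166.9991°; ψ = atan2(6.0623,6.4997) = 43.0059°
θ_1 = β − ψ = -210.0051°
θ_3 = φ − θ_1 − θ_2 = 45.0024° (wrapped to (-180°,180°])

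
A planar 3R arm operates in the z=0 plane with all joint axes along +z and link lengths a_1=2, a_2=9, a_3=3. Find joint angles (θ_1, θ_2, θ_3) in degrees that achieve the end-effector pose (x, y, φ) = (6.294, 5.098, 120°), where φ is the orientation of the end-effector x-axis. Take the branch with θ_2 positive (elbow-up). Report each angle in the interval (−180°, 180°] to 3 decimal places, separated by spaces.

-90.008 120.007 90.001

wrist centre = target − a_3·(cos φ, sin φ) = (7.7940, 2.4999)
cos θ_2 = (66.9961−2²−9²)/(2·2·9) = -0.5001; θ_2 = 120.0073° (elbow-up)
β = atan2(2.4999,7.7940) = 17.7836°; ψ = atan2(7.7937,-2.5010) = 107.7914°
θ_1 = β − ψ = -90.0078°
θ_3 = φ − θ_1 − θ_2 = 90.0006° (wrapped to (-180°,180°])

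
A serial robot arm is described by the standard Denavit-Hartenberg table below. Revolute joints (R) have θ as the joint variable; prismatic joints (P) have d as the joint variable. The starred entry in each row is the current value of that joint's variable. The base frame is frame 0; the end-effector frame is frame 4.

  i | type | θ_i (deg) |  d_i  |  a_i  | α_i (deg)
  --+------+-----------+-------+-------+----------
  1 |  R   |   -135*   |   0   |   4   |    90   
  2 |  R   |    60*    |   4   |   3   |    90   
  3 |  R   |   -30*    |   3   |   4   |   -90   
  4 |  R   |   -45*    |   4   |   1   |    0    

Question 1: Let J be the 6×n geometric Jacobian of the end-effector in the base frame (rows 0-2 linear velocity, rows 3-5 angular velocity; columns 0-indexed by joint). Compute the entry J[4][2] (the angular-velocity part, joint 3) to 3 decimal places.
axis z_2 = (-0.6124,-0.6124,-0.5000); lever o_n−o_2 = (-5.2038,-3.6332,3.4088)
cross product → J_v[:, 2] = (-3.9041,4.6894,-0.9618)
J_ω[:, 2] = z_2
entry J[4][2] = -0.6124

-0.612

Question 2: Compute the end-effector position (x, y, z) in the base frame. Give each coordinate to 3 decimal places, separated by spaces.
after link 1: o_1 = (-2.8284, -2.8284, 0.0000)
after link 2: o_2 = (-6.7175, -1.0607, 2.5981)
after link 3: o_3 = (-8.3652, -5.5367, 4.0981)
after link 4: o_4 = (-11.9213, -4.6939, 6.0069)

-11.921 -4.694 6.007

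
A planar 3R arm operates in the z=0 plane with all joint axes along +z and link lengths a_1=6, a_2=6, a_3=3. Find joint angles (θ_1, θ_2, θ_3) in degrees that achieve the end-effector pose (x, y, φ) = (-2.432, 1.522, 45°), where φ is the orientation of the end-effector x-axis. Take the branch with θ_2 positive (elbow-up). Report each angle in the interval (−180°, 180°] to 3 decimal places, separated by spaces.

wrist centre = target − a_3·(cos φ, sin φ) = (-4.5533, -0.5993)
cos θ_2 = (21.0919−6²−6²)/(2·6·6) = -0.7071; θ_2 = 134.9959° (elbow-up)
β = atan2(-0.5993,-4.5533) = -172.5017°; ψ = atan2(4.2429,1.7577) = 67.4980°
θ_1 = β − ψ = -239.9997°
θ_3 = φ − θ_1 − θ_2 = 150.0037° (wrapped to (-180°,180°])

120.000 134.996 150.004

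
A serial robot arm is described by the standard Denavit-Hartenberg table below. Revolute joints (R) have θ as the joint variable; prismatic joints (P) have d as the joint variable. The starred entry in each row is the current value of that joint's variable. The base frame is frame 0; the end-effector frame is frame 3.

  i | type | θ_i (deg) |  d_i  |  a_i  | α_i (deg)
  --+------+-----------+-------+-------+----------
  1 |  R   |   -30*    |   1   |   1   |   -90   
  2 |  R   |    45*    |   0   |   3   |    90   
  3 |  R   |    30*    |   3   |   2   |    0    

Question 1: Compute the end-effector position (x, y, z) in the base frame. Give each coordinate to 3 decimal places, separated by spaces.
6.101 -2.368 -0.225

after link 1: o_1 = (0.8660, -0.5000, 1.0000)
after link 2: o_2 = (2.7031, -1.5607, -1.1213)
after link 3: o_3 = (6.1009, -2.3677, -0.2247)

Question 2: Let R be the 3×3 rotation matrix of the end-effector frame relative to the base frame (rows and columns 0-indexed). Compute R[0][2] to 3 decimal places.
End-effector z-axis (col 2 of R) = (0.6124,-0.3536,0.7071)
R[0][2] = 0.6124

0.612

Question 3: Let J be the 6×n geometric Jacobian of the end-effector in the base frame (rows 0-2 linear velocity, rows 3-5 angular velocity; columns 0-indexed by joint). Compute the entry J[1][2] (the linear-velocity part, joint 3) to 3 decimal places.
1.854

axis z_2 = (0.6124,-0.3536,0.7071); lever o_n−o_2 = (3.3978,-0.8070,0.8966)
cross product → J_v[:, 2] = (0.2537,1.8536,0.7071)
J_ω[:, 2] = z_2
entry J[1][2] = 1.8536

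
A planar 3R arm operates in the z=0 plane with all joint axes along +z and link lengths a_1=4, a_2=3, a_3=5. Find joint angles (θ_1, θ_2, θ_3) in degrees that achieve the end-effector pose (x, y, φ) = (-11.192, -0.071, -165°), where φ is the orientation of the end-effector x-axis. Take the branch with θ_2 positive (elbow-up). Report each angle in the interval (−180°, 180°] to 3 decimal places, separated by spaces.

150.012 44.983 0.005

wrist centre = target − a_3·(cos φ, sin φ) = (-6.3624, 1.2231)
cos θ_2 = (41.9757−4²−3²)/(2·4·3) = 0.7073; θ_2 = 44.9826° (elbow-up)
β = atan2(1.2231,-6.3624) = 169.1183°; ψ = atan2(2.1207,6.1220) = 19.1063°
θ_1 = β − ψ = 150.0120°
θ_3 = φ − θ_1 − θ_2 = 0.0055° (wrapped to (-180°,180°])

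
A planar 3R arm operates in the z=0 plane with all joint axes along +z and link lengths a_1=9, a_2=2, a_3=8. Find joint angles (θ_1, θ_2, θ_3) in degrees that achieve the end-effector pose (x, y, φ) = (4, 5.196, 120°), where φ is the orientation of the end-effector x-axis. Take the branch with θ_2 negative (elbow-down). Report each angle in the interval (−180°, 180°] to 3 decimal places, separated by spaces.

wrist centre = target − a_3·(cos φ, sin φ) = (8.0000, -1.7322)
cos θ_2 = (67.0005−9²−2²)/(2·9·2) = -0.5000; θ_2 = -119.9990° (elbow-down)
β = atan2(-1.7322,8.0000) = -12.2174°; ψ = atan2(-1.7321,8.0000) = -12.2164°
θ_1 = β − ψ = -0.0010°
θ_3 = φ − θ_1 − θ_2 = -120.0000° (wrapped to (-180°,180°])

-0.001 -119.999 -120.000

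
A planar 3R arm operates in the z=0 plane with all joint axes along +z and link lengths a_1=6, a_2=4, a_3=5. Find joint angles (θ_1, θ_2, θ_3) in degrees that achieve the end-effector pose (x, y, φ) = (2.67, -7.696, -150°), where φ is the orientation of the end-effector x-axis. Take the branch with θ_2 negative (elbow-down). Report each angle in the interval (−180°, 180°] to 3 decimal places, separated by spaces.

-13.172 -60.000 -76.828

wrist centre = target − a_3·(cos φ, sin φ) = (7.0001, -5.1960)
cos θ_2 = (76.0002−6²−4²)/(2·6·4) = 0.5000; θ_2 = -59.9997° (elbow-down)
β = atan2(-5.1960,7.0001) = -36.5855°; ψ = atan2(-3.4641,8.0000) = -23.4131°
θ_1 = β − ψ = -13.1723°
θ_3 = φ − θ_1 − θ_2 = -76.8279° (wrapped to (-180°,180°])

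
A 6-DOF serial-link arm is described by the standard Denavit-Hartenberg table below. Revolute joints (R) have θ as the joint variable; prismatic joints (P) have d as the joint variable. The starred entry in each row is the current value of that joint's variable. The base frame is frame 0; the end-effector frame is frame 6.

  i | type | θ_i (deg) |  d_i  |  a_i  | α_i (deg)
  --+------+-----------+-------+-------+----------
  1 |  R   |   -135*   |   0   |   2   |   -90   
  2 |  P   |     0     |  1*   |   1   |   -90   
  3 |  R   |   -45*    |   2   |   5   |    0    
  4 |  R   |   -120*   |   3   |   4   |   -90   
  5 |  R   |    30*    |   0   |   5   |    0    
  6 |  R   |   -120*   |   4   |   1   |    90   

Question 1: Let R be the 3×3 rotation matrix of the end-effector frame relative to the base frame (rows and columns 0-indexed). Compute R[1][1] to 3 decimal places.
End-effector y-axis (col 1 of R) = (0.5000,-0.8660,0.0000)
R[1][1] = -0.8660

-0.866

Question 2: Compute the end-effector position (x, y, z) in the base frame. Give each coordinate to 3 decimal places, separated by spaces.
7.800 -7.127 -3.500

after link 1: o_1 = (-1.4142, -1.4142, 0.0000)
after link 2: o_2 = (-1.4142, -2.8284, 0.0000)
after link 3: o_3 = (-1.4142, -7.8284, -2.0000)
after link 4: o_4 = (2.0499, -5.8284, -5.0000)
after link 5: o_5 = (5.7999, -3.6634, -2.5000)
after link 6: o_6 = (7.7999, -7.1275, -3.5000)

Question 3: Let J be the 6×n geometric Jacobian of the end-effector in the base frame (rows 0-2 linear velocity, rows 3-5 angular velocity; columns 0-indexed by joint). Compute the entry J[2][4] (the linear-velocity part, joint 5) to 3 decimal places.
axis z_4 = (0.5000,-0.8660,0.0000); lever o_n−o_4 = (5.7500,-1.2990,1.5000)
cross product → J_v[:, 4] = (-1.2990,-0.7500,4.3301)
J_ω[:, 4] = z_4
entry J[2][4] = 4.3301

4.330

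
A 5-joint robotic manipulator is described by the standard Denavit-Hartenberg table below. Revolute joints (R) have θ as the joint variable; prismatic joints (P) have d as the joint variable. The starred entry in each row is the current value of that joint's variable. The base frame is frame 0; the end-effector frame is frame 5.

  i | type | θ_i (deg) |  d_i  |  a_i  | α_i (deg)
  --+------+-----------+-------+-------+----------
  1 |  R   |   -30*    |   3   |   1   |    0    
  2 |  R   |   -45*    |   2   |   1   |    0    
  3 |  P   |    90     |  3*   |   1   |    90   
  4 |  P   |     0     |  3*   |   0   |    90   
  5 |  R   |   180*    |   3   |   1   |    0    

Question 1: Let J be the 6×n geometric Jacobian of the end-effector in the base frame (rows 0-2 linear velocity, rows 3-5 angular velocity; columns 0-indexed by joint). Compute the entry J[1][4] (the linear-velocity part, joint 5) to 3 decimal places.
axis z_4 = (0.0000,-0.0000,-1.0000); lever o_n−o_4 = (-0.9659,-0.2588,-3.0000)
cross product → J_v[:, 4] = (-0.2588,0.9659,-0.0000)
J_ω[:, 4] = z_4
entry J[1][4] = 0.9659

0.966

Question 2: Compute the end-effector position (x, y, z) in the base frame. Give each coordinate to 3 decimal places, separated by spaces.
1.901 -4.364 5.000

after link 1: o_1 = (0.8660, -0.5000, 3.0000)
after link 2: o_2 = (1.1248, -1.4659, 5.0000)
after link 3: o_3 = (2.0908, -1.2071, 8.0000)
after link 4: o_4 = (2.8672, -4.1049, 8.0000)
after link 5: o_5 = (1.9013, -4.3637, 5.0000)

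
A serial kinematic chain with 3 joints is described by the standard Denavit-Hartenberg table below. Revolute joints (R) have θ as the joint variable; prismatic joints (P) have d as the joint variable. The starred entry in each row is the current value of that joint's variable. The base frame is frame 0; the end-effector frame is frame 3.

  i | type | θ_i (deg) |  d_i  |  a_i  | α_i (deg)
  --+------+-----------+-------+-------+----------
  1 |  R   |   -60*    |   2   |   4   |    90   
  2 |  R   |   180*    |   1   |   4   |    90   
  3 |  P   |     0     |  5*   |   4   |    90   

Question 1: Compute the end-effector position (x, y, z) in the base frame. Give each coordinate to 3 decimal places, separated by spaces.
-2.866 2.964 7.000

after link 1: o_1 = (2.0000, -3.4641, 2.0000)
after link 2: o_2 = (-0.8660, -0.5000, 2.0000)
after link 3: o_3 = (-2.8660, 2.9641, 7.0000)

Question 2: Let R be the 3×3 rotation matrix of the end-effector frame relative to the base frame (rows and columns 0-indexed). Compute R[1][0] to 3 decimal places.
0.866

End-effector x-axis (col 0 of R) = (-0.5000,0.8660,0.0000)
R[1][0] = 0.8660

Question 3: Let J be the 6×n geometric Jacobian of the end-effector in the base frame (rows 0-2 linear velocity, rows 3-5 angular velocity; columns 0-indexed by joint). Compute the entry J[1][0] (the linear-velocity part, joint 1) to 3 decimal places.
axis z_0 = ẑ; lever o_n−o_0 = (-2.8660,2.9641,7.0000)
cross product → J_v[:, 0] = (-2.9641,-2.8660,0.0000)
J_ω[:, 0] = z_0
entry J[1][0] = -2.8660

-2.866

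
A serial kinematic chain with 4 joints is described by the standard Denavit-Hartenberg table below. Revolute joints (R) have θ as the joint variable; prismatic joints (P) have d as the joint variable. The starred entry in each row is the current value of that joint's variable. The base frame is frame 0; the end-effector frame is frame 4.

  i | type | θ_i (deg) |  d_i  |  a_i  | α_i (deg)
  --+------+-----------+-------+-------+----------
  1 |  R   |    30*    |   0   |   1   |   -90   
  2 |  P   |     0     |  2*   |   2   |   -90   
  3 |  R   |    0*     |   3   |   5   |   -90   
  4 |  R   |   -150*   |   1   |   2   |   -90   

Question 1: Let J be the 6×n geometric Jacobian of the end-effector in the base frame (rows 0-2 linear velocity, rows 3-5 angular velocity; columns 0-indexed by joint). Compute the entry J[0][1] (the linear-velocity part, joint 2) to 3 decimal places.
-0.500

prismatic axis z_1 = (-0.5000,0.8660,0.0000)
J_v[:, 1] = z_1; J_ω[:, 1] = (0,0,0)
entry J[0][1] = -0.5000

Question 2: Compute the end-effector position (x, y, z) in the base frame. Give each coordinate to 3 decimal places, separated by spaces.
after link 1: o_1 = (0.8660, 0.5000, 0.0000)
after link 2: o_2 = (1.5981, 3.2321, 0.0000)
after link 3: o_3 = (5.9282, 5.7321, -3.0000)
after link 4: o_4 = (4.9282, 4.0000, -4.0000)

4.928 4.000 -4.000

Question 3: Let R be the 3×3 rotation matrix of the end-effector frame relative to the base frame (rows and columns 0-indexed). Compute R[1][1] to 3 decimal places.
0.866

End-effector y-axis (col 1 of R) = (-0.5000,0.8660,0.0000)
R[1][1] = 0.8660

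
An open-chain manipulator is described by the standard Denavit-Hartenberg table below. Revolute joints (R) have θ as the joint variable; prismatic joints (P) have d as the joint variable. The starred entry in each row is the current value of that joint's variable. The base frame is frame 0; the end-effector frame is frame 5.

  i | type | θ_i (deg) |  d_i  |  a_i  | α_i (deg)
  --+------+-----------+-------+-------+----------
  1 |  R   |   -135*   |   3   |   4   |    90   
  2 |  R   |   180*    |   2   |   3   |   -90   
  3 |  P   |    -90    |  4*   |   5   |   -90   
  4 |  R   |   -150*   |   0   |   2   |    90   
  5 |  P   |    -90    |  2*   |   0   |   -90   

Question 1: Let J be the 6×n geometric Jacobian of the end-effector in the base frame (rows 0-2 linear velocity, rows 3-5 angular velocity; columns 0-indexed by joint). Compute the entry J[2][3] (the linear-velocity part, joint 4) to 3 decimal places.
axis z_3 = (0.7071,0.7071,0.0000); lever o_n−o_3 = (1.9319,-1.9319,0.7321)
cross product → J_v[:, 3] = (0.5176,-0.5176,-2.7321)
J_ω[:, 3] = z_3
entry J[2][3] = -2.7321

-2.732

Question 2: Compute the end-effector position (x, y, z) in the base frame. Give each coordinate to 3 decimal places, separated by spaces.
-3.725 2.311 -0.268

after link 1: o_1 = (-2.8284, -2.8284, 3.0000)
after link 2: o_2 = (-2.1213, 0.7071, 3.0000)
after link 3: o_3 = (-5.6569, 4.2426, -1.0000)
after link 4: o_4 = (-4.4321, 3.0179, -2.0000)
after link 5: o_5 = (-3.7250, 2.3108, -0.2679)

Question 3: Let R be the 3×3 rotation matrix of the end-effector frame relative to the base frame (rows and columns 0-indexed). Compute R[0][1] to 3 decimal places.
-0.354

End-effector y-axis (col 1 of R) = (-0.3536,0.3536,-0.8660)
R[0][1] = -0.3536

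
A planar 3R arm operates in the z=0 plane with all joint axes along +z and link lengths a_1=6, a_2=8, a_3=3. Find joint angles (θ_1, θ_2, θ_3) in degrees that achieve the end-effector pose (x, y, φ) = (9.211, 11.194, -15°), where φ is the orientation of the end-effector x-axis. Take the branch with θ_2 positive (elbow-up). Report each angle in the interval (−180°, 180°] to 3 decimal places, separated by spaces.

45.008 29.988 -89.996

wrist centre = target − a_3·(cos φ, sin φ) = (6.3132, 11.9705)
cos θ_2 = (183.1486−6²−8²)/(2·6·8) = 0.8661; θ_2 = 29.9878° (elbow-up)
β = atan2(11.9705,6.3132) = 62.1928°; ψ = atan2(3.9985,12.9291) = 17.1851°
θ_1 = β − ψ = 45.0077°
θ_3 = φ − θ_1 − θ_2 = -89.9955° (wrapped to (-180°,180°])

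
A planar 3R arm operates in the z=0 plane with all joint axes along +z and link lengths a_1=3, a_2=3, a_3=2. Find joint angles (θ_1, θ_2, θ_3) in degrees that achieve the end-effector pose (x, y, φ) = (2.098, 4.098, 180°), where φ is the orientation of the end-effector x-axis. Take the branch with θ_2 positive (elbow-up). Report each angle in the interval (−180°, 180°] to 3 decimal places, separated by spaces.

wrist centre = target − a_3·(cos φ, sin φ) = (4.0980, 4.0980)
cos θ_2 = (33.5872−3²−3²)/(2·3·3) = 0.8660; θ_2 = 30.0080° (elbow-up)
β = atan2(4.0980,4.0980) = 45.0000°; ψ = atan2(1.5004,5.5979) = 15.0040°
θ_1 = β − ψ = 29.9960°
θ_3 = φ − θ_1 − θ_2 = 119.9960° (wrapped to (-180°,180°])

29.996 30.008 119.996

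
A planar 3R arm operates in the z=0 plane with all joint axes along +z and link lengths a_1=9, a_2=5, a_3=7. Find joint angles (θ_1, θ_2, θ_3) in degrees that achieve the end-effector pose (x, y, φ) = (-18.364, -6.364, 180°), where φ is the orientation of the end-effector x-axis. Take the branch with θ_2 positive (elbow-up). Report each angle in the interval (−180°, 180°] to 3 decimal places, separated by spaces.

wrist centre = target − a_3·(cos φ, sin φ) = (-11.3640, -6.3640)
cos θ_2 = (169.6410−9²−5²)/(2·9·5) = 0.7071; θ_2 = 44.9988° (elbow-up)
β = atan2(-6.3640,-11.3640) = -150.7506°; ψ = atan2(3.5355,12.5356) = 15.7502°
θ_1 = β − ψ = -166.5008°
θ_3 = φ − θ_1 − θ_2 = -58.4980° (wrapped to (-180°,180°])

-166.501 44.999 -58.498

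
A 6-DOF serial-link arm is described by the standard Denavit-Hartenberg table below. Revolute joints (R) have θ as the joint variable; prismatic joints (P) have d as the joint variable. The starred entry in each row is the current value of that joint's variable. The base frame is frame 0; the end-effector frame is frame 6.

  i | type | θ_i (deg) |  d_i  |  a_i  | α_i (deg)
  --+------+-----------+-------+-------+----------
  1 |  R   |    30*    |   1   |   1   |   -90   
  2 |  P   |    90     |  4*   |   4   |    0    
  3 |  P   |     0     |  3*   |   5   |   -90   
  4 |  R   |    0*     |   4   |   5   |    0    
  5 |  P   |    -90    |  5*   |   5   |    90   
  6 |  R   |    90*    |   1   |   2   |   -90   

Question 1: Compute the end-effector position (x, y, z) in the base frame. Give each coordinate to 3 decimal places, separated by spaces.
after link 1: o_1 = (0.8660, 0.5000, 1.0000)
after link 2: o_2 = (-1.1340, 3.9641, -3.0000)
after link 3: o_3 = (-2.6340, 6.5622, -8.0000)
after link 4: o_4 = (-6.0981, 4.5622, -13.0000)
after link 5: o_5 = (-12.9282, 6.3923, -13.0000)
after link 6: o_6 = (-14.6603, 5.3923, -12.0000)

-14.660 5.392 -12.000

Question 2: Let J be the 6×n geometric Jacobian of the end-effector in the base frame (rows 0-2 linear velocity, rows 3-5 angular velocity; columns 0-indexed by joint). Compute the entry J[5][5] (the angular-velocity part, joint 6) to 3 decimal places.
axis z_5 = (-0.0000,-0.0000,1.0000); lever o_n−o_5 = (-1.7321,-1.0000,1.0000)
cross product → J_v[:, 5] = (1.0000,-1.7321,0.0000)
J_ω[:, 5] = z_5
entry J[5][5] = 1.0000

1.000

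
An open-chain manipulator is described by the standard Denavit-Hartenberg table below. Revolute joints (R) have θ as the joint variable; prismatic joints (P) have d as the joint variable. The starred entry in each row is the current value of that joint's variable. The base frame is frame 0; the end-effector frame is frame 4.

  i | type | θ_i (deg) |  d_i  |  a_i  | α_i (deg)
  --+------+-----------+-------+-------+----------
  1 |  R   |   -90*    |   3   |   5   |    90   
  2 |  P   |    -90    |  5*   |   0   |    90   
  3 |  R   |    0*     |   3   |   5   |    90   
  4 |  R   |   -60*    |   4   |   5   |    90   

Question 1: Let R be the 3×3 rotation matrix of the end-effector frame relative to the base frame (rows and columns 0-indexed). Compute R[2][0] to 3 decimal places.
End-effector x-axis (col 0 of R) = (0.0000,-0.8660,-0.5000)
R[2][0] = -0.5000

-0.500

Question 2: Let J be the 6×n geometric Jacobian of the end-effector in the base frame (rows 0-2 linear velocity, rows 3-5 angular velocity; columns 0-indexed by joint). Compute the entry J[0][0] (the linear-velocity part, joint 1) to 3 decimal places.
6.330

axis z_0 = ẑ; lever o_n−o_0 = (-1.0000,-6.3301,-4.5000)
cross product → J_v[:, 0] = (6.3301,-1.0000,0.0000)
J_ω[:, 0] = z_0
entry J[0][0] = 6.3301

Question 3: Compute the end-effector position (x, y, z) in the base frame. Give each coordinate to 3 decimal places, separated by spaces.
after link 1: o_1 = (0.0000, -5.0000, 3.0000)
after link 2: o_2 = (-5.0000, -5.0000, 3.0000)
after link 3: o_3 = (-5.0000, -2.0000, -2.0000)
after link 4: o_4 = (-1.0000, -6.3301, -4.5000)

-1.000 -6.330 -4.500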